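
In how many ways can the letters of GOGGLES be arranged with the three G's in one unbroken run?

120

Treat the 3 copies of G as a single block. The multiset to arrange is then {GGG, E, L, O, S}, 5 items in all.
All 5 items are distinct, so there are (5)! = 120 arrangements.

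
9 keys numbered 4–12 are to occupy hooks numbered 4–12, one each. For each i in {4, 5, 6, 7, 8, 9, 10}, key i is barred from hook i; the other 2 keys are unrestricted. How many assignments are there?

Let Aᵢ (for 4 ≤ i ≤ 10) be the placements that put key i in its forbidden hook. Any j of these fix j positions, leaving (9−j)! ways to fill the rest, and there are C(7,j) ways to pick which j.
By inclusion–exclusion, the number of valid placements is Σ_{j=0}^{7} (−1)^j C(7,j)·(9−j)!.
Computing: 362880 − 282240 + 105840 − 25200 + 4200 − 504 + 42 − 2 = 165016.

165016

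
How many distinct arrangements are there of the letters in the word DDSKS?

DDSKS has 5 letters with D appearing twice and S appearing twice.
Dividing 5! = 120 by 2!·2! = 4 for the repeated letters gives 30.

30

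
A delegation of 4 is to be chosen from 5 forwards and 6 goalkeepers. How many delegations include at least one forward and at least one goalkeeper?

310

Total 4-person selections from all 11: C(11,4) = 330.
Selections missing a whole group: no forwards → C(6,4) = 15; no goalkeepers → C(5,4) = 5.
Both groups omitted at once is impossible, so 330 − 20 = 310.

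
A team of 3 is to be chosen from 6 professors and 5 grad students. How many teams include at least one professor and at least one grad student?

Total 3-person selections from all 11: C(11,3) = 165.
Subtract selections that omit an entire group: no professors → C(5,3) = 10; no grad students → C(6,3) = 20.
Both groups omitted at once is impossible, so 165 − 30 = 135.

135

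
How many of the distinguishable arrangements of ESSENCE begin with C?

60

Fix C in the first position and arrange the remaining 6 letters.
Those 6 letters have E appearing 3 times and S appearing twice, giving (6)!/(3!·2!) = 60.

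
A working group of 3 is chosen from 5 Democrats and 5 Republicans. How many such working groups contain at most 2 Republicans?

Split by how many Republicans are chosen (0 through 2).
Sum: C(5,0)·C(5,3) + C(5,1)·C(5,2) + C(5,2)·C(5,1) = 10 + 50 + 50 = 110.

110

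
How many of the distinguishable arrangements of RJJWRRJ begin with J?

60

With the first slot taken by J, it remains to arrange the other 6 letters (RJWRRJ).
Those 6 letters have J appearing twice and R appearing 3 times, giving (6)!/(3!·2!) = 60.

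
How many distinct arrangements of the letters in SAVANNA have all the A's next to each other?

60

Treat the 3 copies of A as a single block. The multiset to arrange is then {AAA, N, N, S, V}, 5 items in all.
That gives (5)!/(2!) = 60 arrangements.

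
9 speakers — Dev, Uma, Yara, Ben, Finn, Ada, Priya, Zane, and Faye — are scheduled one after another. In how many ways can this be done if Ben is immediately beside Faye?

Place the 7 others and the Ben-Faye pair as 8 objects in a line; the pair has 2 internal arrangements.
So the count is 2·(8)! = 80640.

80640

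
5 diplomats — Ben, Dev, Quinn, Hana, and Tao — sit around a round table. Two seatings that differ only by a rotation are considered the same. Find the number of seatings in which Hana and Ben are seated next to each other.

Glue Hana and Ben into a block (2 internal orders). Seating 4 units around a circle gives (3)! arrangements.
So 2 × (3)! = 2 × 6 = 12.

12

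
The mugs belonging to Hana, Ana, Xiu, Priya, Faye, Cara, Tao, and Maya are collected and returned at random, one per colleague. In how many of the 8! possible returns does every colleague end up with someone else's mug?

Let Aᵢ be the assignments in which colleague i gets their own mug. We want the size of the complement of A₁∪…∪A_8.
By inclusion–exclusion this is Σ_{j=0}^{8} (−1)^j C(8,j)·(8−j)!.
Computing: 40320 − 40320 + 20160 − 6720 + 1680 − 336 + 56 − 8 + 1 = 14833.

14833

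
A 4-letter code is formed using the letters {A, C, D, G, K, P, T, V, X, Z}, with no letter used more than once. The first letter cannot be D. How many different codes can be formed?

The first letter has 10−1 = 9 choices (anything except D).
The remaining 3 letters are filled from the other 9 symbols without repetition: 9 × 8 × 7 = 504.
Total: 9 × 504 = 4536.

4536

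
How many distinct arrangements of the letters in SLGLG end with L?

Fix L in the last position and arrange the remaining 4 letters.
Those 4 letters have G appearing twice, giving (4)!/(2!) = 12.

12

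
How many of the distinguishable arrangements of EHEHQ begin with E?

12

Fix E in the first position and arrange the remaining 4 letters.
Those 4 letters have H appearing twice, giving (4)!/(2!) = 12.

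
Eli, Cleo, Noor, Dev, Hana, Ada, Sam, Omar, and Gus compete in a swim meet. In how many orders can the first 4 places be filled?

This is an ordered selection of 4 from 9: P(9,4).
That gives 9 × 8 × 7 × 6 = 3024.

3024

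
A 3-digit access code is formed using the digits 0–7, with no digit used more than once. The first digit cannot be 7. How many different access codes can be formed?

294

The first digit has 8−1 = 7 choices (anything except 7).
The remaining 2 digits are filled from the other 7 symbols without repetition: 7 × 6 = 42.
Total: 7 × 42 = 294.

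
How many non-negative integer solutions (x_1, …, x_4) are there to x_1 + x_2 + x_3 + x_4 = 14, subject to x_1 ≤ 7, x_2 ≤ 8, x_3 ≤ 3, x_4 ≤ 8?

216

By stars and bars, unrestricted non-negative solutions to x_1+…+x_4 = 14 number C(14+3,3) = 680.
Subtract solutions that violate a single cap (substitute x_i' = x_i − (cap_i+1)): x_1 ≥ 8 gives C(9,3) = 84; x_2 ≥ 9 gives C(8,3) = 56; x_3 ≥ 4 gives C(13,3) = 286; x_4 ≥ 9 gives C(8,3) = 56. Together 482.
Add back pairs where two caps are both exceeded: 0 + 10 + 0 + 4 + 0 + 4 = 18.
By inclusion–exclusion the count is 680 − 482 + 18 = 216.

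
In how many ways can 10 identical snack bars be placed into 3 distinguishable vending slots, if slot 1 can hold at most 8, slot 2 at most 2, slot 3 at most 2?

6

Ignoring the caps, the number of non-negative solutions to x_1+…+x_3 = 10 is C(12,2) = 66.
Subtract solutions that violate a single cap (substitute x_i' = x_i − (cap_i+1)): x_1 ≥ 9 gives C(3,2) = 3; x_2 ≥ 3 gives C(9,2) = 36; x_3 ≥ 3 gives C(9,2) = 36. Together 75.
Add back pairs where two caps are both exceeded: 0 + 0 + 15 = 15.
By inclusion–exclusion the count is 66 − 75 + 15 = 6.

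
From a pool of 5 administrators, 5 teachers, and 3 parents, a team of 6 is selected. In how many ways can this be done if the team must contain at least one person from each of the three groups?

With no constraint there are C(13,6) = 1716 possible selections.
Selections missing a whole group: no administrators → C(8,6) = 28; no teachers → C(8,6) = 28; no parents → C(10,6) = 210.
Add back selections omitting two groups (i.e. drawn from a single group): C(5,6) + C(5,6) + C(3,6) = 0.
By inclusion–exclusion: 1716 − 266 + 0 = 1450.

1450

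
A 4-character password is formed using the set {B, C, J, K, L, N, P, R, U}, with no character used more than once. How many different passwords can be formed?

3024

Choose and order 4 of the 9 symbols: the first character has 9 options, the next 8, then 7, 6.
9 × 8 × 7 × 6 = 3024.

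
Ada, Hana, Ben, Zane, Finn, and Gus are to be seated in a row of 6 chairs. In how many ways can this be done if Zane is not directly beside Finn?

480

Of the 6! = 720 arrangements, those with Zane and Finn adjacent number 2 × 5! = 240 (treat the pair as a block with 2 internal orders).
So 720 − 240 = 480 arrangements keep them apart.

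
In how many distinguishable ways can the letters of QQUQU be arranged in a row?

Letter multiplicities in QQUQU: Q×3, U×2.
The number of distinct arrangements is 5!/(3!·2!) = 120/12 = 10.

10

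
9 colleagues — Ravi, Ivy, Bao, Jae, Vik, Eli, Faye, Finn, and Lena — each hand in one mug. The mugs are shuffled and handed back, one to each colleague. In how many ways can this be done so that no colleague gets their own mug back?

This is the derangement count D_9: permutations of 9 items with no fixed point.
By inclusion–exclusion this is Σ_{j=0}^{9} (−1)^j C(9,j)·(9−j)!.
Computing: 362880 − 362880 + 181440 − 60480 + 15120 − 3024 + 504 − 72 + 9 − 1 = 133496.

133496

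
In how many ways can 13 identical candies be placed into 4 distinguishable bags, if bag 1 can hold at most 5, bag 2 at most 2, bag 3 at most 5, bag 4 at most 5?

31

Ignoring the caps, the number of non-negative solutions to x_1+…+x_4 = 13 is C(16,3) = 560.
Subtract solutions that violate a single cap (substitute x_i' = x_i − (cap_i+1)): x_1 ≥ 6 gives C(10,3) = 120; x_2 ≥ 3 gives C(13,3) = 286; x_3 ≥ 6 gives C(10,3) = 120; x_4 ≥ 6 gives C(10,3) = 120. Together 646.
Add back pairs where two caps are both exceeded: 35 + 4 + 4 + 35 + 35 + 4 = 117.
By inclusion–exclusion the count is 560 − 646 + 117 = 31.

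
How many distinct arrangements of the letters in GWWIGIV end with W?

With the last slot taken by W, it remains to arrange the other 6 letters (GWIGIV).
Those 6 letters have G appearing twice and I appearing twice, giving (6)!/(2!·2!) = 180.

180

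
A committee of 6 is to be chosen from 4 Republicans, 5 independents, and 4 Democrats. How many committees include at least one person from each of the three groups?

With no constraint there are C(13,6) = 1716 possible selections.
Subtract selections that omit an entire group: no Republicans → C(9,6) = 84; no independents → C(8,6) = 28; no Democrats → C(9,6) = 84.
Add back selections omitting two groups (i.e. drawn from a single group): C(4,6) + C(5,6) + C(4,6) = 0.
By inclusion–exclusion: 1716 − 196 + 0 = 1520.

1520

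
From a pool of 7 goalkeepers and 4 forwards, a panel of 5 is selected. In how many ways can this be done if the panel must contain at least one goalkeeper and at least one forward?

441

Unrestricted: C(11,5) = 462 ways to pick any 5 of the 11.
Selections missing a whole group: no goalkeepers → C(4,5) = 0; no forwards → C(7,5) = 21.
Both groups omitted at once is impossible, so 462 − 21 = 441.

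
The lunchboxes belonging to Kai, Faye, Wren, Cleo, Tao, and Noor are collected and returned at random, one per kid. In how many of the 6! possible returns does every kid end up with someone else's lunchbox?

Count assignments avoiding every fixed point. For any j of the 6 kids fixed to their own lunchbox, the other 6−j can be arranged in (6−j)! ways.
By inclusion–exclusion this is Σ_{j=0}^{6} (−1)^j C(6,j)·(6−j)!.
Computing: 720 − 720 + 360 − 120 + 30 − 6 + 1 = 265.

265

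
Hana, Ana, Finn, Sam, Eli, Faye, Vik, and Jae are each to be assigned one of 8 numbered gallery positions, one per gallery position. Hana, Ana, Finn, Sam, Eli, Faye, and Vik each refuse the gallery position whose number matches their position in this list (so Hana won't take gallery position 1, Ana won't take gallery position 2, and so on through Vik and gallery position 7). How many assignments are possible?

16687

Let Aᵢ (for 1 ≤ i ≤ 7) be the placements that put person i in their forbidden gallery position. Any j of these fix j positions, leaving (8−j)! ways to fill the rest, and there are C(7,j) ways to pick which j.
By inclusion–exclusion, the number of valid placements is Σ_{j=0}^{7} (−1)^j C(7,j)·(8−j)!.
Computing: 40320 − 35280 + 15120 − 4200 + 840 − 126 + 14 − 1 = 16687.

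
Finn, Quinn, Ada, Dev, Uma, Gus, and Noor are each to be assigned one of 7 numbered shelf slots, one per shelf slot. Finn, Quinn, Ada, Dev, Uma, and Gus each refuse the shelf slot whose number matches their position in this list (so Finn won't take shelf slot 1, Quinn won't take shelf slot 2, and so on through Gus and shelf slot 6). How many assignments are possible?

Let Aᵢ (for 1 ≤ i ≤ 6) be the placements that put person i in their forbidden shelf slot. Any j of these fix j positions, leaving (7−j)! ways to fill the rest, and there are C(6,j) ways to pick which j.
By inclusion–exclusion, the number of valid placements is Σ_{j=0}^{6} (−1)^j C(6,j)·(7−j)!.
Computing: 5040 − 4320 + 1800 − 480 + 90 − 12 + 1 = 2119.

2119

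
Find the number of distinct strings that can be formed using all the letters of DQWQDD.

The 6 letters of DQWQDD have repeats: D appearing 3 times and Q appearing twice.
So there are 6! / (3!·2!) = 60 distinguishable arrangements.

60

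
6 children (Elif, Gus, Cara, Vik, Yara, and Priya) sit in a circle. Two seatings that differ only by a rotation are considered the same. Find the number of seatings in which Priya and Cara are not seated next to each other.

Without the restriction there are (5)! = 120 seatings.
Seatings with Priya beside Cara: treat them as a block with 2 internal orders, giving 2 × (4)! = 48.
Subtracting, 120 − 48 = 72.

72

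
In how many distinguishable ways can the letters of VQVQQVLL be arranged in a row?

560

VQVQQVLL has 8 letters with L appearing twice, Q appearing 3 times, and V appearing 3 times.
So there are 8! / (3!·3!·2!) = 560 distinguishable arrangements.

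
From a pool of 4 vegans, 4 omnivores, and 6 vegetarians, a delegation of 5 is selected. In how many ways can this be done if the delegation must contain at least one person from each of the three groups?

Unrestricted: C(14,5) = 2002 ways to pick any 5 of the 14.
Selections missing a whole group: no vegans → C(10,5) = 252; no omnivores → C(10,5) = 252; no vegetarians → C(8,5) = 56.
Add back selections omitting two groups (i.e. drawn from a single group): C(4,5) + C(4,5) + C(6,5) = 6.
By inclusion–exclusion: 2002 − 560 + 6 = 1448.

1448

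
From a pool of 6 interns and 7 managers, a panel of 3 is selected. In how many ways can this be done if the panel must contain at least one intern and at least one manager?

Total 3-person selections from all 13: C(13,3) = 286.
Subtract selections that omit an entire group: no interns → C(7,3) = 35; no managers → C(6,3) = 20.
Both groups omitted at once is impossible, so 286 − 55 = 231.

231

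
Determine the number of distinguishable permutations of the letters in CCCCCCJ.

7

The 7 letters of CCCCCCJ have repeats: C appearing 6 times.
So there are 7! / (6!) = 7 distinguishable arrangements.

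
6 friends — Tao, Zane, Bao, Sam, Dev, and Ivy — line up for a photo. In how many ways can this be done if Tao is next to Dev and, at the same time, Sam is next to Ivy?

Treat {Tao,Dev} as one block (2 orders) and {Sam,Ivy} as another (2 orders).
That leaves 4 units to arrange: 2 × 2 × 4! = 4 × 24 = 96.

96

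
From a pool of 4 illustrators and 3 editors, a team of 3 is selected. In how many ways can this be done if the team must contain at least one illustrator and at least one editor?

30

Total 3-person selections from all 7: C(7,3) = 35.
Subtract selections that omit an entire group: no illustrators → C(3,3) = 1; no editors → C(4,3) = 4.
Both groups omitted at once is impossible, so 35 − 5 = 30.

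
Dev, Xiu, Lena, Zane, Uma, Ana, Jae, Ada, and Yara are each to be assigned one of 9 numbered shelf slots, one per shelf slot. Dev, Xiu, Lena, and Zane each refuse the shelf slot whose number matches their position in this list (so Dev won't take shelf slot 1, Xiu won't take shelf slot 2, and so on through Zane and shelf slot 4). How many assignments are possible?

Let Aᵢ (for 1 ≤ i ≤ 4) be the placements that put person i in their forbidden shelf slot. Any j of these fix j positions, leaving (9−j)! ways to fill the rest, and there are C(4,j) ways to pick which j.
By inclusion–exclusion, the number of valid placements is Σ_{j=0}^{4} (−1)^j C(4,j)·(9−j)!.
Computing: 362880 − 161280 + 30240 − 2880 + 120 = 229080.

229080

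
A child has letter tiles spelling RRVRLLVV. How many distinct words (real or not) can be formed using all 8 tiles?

The 8 letters of RRVRLLVV have repeats: L appearing twice, R appearing 3 times, and V appearing 3 times.
So there are 8! / (3!·3!·2!) = 560 distinguishable arrangements.

560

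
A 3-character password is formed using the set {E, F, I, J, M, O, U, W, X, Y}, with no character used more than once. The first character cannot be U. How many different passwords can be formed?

648

The first character has 10−1 = 9 choices (anything except U).
The remaining 2 characters are filled from the other 9 symbols without repetition: 9 × 8 = 72.
Total: 9 × 72 = 648.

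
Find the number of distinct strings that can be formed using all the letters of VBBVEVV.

105

The 7 letters of VBBVEVV have repeats: B appearing twice and V appearing 4 times.
Dividing 7! = 5040 by 4!·2! = 48 for the repeated letters gives 105.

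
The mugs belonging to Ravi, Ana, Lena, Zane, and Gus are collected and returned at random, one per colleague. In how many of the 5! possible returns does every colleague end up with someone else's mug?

This is the derangement count D_5: permutations of 5 items with no fixed point.
By inclusion–exclusion this is Σ_{j=0}^{5} (−1)^j C(5,j)·(5−j)!.
Computing: 120 − 120 + 60 − 20 + 5 − 1 = 44.

44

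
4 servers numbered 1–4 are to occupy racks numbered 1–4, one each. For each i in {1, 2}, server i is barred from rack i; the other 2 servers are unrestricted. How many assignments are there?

14

Let Aᵢ (for i ∈ {1, 2}) be the placements that put server i in its forbidden rack. Any j of these fix j positions, leaving (4−j)! ways to fill the rest, and there are C(2,j) ways to pick which j.
By inclusion–exclusion, the number of valid placements is Σ_{j=0}^{2} (−1)^j C(2,j)·(4−j)!.
Computing: 24 − 12 + 2 = 14.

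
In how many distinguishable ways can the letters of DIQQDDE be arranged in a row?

420

Letter multiplicities in DIQQDDE: D×3, E×1, I×1, Q×2.
Dividing 7! = 5040 by 3!·2! = 12 for the repeated letters gives 420.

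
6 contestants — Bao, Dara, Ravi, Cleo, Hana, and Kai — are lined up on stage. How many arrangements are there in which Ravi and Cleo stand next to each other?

240

Place the 4 others and the Ravi-Cleo pair as 5 objects in a line; the pair has 2 internal arrangements.
So the count is 2·(5)! = 240.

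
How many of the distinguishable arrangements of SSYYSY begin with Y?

10

Fix Y in the first position and arrange the remaining 5 letters.
Those 5 letters have S appearing 3 times and Y appearing twice, giving (5)!/(3!·2!) = 10.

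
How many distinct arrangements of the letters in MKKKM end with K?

6

Fix K in the last position and arrange the remaining 4 letters.
Those 4 letters have K appearing twice and M appearing twice, giving (4)!/(2!·2!) = 6.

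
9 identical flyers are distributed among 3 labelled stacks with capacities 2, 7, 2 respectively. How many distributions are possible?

6

By stars and bars, unrestricted non-negative solutions to x_1+…+x_3 = 9 number C(9+2,2) = 55.
Subtract solutions that violate a single cap (substitute x_i' = x_i − (cap_i+1)): x_1 ≥ 3 gives C(8,2) = 28; x_2 ≥ 8 gives C(3,2) = 3; x_3 ≥ 3 gives C(8,2) = 28. Together 59.
Add back pairs where two caps are both exceeded: 0 + 10 + 0 = 10.
By inclusion–exclusion the count is 55 − 59 + 10 = 6.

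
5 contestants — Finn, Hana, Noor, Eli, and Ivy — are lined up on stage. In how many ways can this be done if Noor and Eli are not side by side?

72

There are 5! = 120 arrangements in all. If Noor and Eli are adjacent, merging them into one block gives 2·(4)! = 48 arrangements.
So 120 − 48 = 72 arrangements keep them apart.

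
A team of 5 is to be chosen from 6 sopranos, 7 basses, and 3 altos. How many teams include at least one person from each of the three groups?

2730

Unrestricted: C(16,5) = 4368 ways to pick any 5 of the 16.
Subtract selections that omit an entire group: no sopranos → C(10,5) = 252; no basses → C(9,5) = 126; no altos → C(13,5) = 1287.
Add back selections omitting two groups (i.e. drawn from a single group): C(6,5) + C(7,5) + C(3,5) = 27.
By inclusion–exclusion: 4368 − 1665 + 27 = 2730.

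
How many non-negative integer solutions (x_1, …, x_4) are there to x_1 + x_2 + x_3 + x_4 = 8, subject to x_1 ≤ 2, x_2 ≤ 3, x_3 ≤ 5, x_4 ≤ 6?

64

By stars and bars, unrestricted non-negative solutions to x_1+…+x_4 = 8 number C(8+3,3) = 165.
Subtract solutions that violate a single cap (substitute x_i' = x_i − (cap_i+1)): x_1 ≥ 3 gives C(8,3) = 56; x_2 ≥ 4 gives C(7,3) = 35; x_3 ≥ 6 gives C(5,3) = 10; x_4 ≥ 7 gives C(4,3) = 4. Together 105.
Add back pairs where two caps are both exceeded: 4 + 0 + 0 + 0 + 0 + 0 = 4.
By inclusion–exclusion the count is 165 − 105 + 4 = 64.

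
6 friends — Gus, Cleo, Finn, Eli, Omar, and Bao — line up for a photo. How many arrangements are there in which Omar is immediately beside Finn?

Treat {Omar, Finn} as a single unit. There are 5 units to order, and the pair itself can be ordered 2 ways.
So the count is 2·(5)! = 240.

240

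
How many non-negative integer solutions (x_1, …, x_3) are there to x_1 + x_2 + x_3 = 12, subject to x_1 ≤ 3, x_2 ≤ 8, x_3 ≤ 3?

Ignoring the caps, the number of non-negative solutions to x_1+…+x_3 = 12 is C(14,2) = 91.
Subtract solutions that violate a single cap (substitute x_i' = x_i − (cap_i+1)): x_1 ≥ 4 gives C(10,2) = 45; x_2 ≥ 9 gives C(5,2) = 10; x_3 ≥ 4 gives C(10,2) = 45. Together 100.
Add back pairs where two caps are both exceeded: 0 + 15 + 0 = 15.
By inclusion–exclusion the count is 91 − 100 + 15 = 6.

6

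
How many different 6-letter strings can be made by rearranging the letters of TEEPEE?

30

The 6 letters of TEEPEE have repeats: E appearing 4 times.
So there are 6! / (4!) = 30 distinguishable arrangements.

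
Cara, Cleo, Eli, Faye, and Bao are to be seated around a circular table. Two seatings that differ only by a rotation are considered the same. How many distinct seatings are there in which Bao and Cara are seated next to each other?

12

Treat {Bao, Cara} as one unit (2 internal orders) and seat the resulting 4 units around the table: (3)! circular arrangements.
So 2 × (3)! = 2 × 6 = 12.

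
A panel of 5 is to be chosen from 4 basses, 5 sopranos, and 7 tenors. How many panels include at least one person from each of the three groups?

Unrestricted: C(16,5) = 4368 ways to pick any 5 of the 16.
Selections missing a whole group: no basses → C(12,5) = 792; no sopranos → C(11,5) = 462; no tenors → C(9,5) = 126.
Add back selections omitting two groups (i.e. drawn from a single group): C(4,5) + C(5,5) + C(7,5) = 22.
By inclusion–exclusion: 4368 − 1380 + 22 = 3010.

3010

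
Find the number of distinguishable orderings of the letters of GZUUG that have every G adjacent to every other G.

12

Treat the 2 copies of G as a single block. The multiset to arrange is then {GG, U, U, Z}, 4 items in all.
That gives (4)!/(2!) = 12 arrangements.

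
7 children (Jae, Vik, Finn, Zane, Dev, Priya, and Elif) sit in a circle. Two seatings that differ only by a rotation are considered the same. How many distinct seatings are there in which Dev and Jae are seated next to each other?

Glue Dev and Jae into a block (2 internal orders). Seating 6 units around a circle gives (5)! arrangements.
So 2 × (5)! = 2 × 120 = 240.

240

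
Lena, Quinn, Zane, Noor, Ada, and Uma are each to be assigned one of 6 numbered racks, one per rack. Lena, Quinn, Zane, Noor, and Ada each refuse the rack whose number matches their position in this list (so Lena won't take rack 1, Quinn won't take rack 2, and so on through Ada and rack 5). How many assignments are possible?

Let Aᵢ (for 1 ≤ i ≤ 5) be the placements that put person i in their forbidden rack. Any j of these fix j positions, leaving (6−j)! ways to fill the rest, and there are C(5,j) ways to pick which j.
By inclusion–exclusion, the number of valid placements is Σ_{j=0}^{5} (−1)^j C(5,j)·(6−j)!.
Computing: 720 − 600 + 240 − 60 + 10 − 1 = 309.

309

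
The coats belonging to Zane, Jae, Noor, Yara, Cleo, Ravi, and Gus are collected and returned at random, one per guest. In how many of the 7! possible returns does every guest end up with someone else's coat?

This is the derangement count D_7: permutations of 7 items with no fixed point.
By inclusion–exclusion this is Σ_{j=0}^{7} (−1)^j C(7,j)·(7−j)!.
Computing: 5040 − 5040 + 2520 − 840 + 210 − 42 + 7 − 1 = 1854.

1854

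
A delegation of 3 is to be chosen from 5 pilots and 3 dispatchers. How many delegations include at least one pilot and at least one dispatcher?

45

Total 3-person selections from all 8: C(8,3) = 56.
Selections missing a whole group: no pilots → C(3,3) = 1; no dispatchers → C(5,3) = 10.
Both groups omitted at once is impossible, so 56 − 11 = 45.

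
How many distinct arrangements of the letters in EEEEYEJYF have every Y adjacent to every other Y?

336

Treat the 2 copies of Y as a single block. The multiset to arrange is then {YY, E, E, E, E, E, F, J}, 8 items in all.
That gives (8)!/(5!) = 336 arrangements.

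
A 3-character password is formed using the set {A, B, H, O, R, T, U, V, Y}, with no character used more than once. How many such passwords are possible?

This is a permutation of 3 out of 9: P(9,3) = 9!/6!.
That product is 9 × 8 × 7 = 504.

504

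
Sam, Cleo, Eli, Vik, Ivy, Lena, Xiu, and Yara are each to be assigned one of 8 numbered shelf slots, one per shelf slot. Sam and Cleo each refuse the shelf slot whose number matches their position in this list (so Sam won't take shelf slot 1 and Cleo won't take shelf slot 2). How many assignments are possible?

30960

Let Aᵢ (for i ∈ {1, 2}) be the placements that put person i in their forbidden shelf slot. Any j of these fix j positions, leaving (8−j)! ways to fill the rest, and there are C(2,j) ways to pick which j.
By inclusion–exclusion, the number of valid placements is Σ_{j=0}^{2} (−1)^j C(2,j)·(8−j)!.
Computing: 40320 − 10080 + 720 = 30960.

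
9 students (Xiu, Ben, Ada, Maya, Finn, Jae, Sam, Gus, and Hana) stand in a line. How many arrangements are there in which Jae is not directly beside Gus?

There are 9! = 362880 arrangements in all. If Jae and Gus are adjacent, merging them into one block gives 2·(8)! = 80640 arrangements.
Complementary counting: 362880 − 80640 = 282240.

282240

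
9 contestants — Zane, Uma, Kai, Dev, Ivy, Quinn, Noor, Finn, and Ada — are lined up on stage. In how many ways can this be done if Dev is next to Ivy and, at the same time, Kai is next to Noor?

Treat {Dev,Ivy} as one block (2 orders) and {Kai,Noor} as another (2 orders).
That leaves 7 units to arrange: 2 × 2 × 7! = 4 × 5040 = 20160.

20160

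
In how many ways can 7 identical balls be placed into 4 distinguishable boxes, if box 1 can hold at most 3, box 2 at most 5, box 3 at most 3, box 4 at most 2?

43

Ignoring the caps, the number of non-negative solutions to x_1+…+x_4 = 7 is C(10,3) = 120.
Subtract solutions that violate a single cap (substitute x_i' = x_i − (cap_i+1)): x_1 ≥ 4 gives C(6,3) = 20; x_2 ≥ 6 gives C(4,3) = 4; x_3 ≥ 4 gives C(6,3) = 20; x_4 ≥ 3 gives C(7,3) = 35. Together 79.
Add back pairs where two caps are both exceeded: 0 + 0 + 1 + 0 + 0 + 1 = 2.
By inclusion–exclusion the count is 120 − 79 + 2 = 43.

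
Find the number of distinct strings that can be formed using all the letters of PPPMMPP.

The 7 letters of PPPMMPP have repeats: M appearing twice and P appearing 5 times.
Dividing 7! = 5040 by 5!·2! = 240 for the repeated letters gives 21.

21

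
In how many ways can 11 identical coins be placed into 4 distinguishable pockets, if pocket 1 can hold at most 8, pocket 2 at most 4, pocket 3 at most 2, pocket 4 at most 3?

50

By stars and bars, unrestricted non-negative solutions to x_1+…+x_4 = 11 number C(11+3,3) = 364.
Subtract solutions that violate a single cap (substitute x_i' = x_i − (cap_i+1)): x_1 ≥ 9 gives C(5,3) = 10; x_2 ≥ 5 gives C(9,3) = 84; x_3 ≥ 3 gives C(11,3) = 165; x_4 ≥ 4 gives C(10,3) = 120. Together 379.
Add back pairs where two caps are both exceeded: 0 + 0 + 0 + 20 + 10 + 35 = 65.
By inclusion–exclusion the count is 364 − 379 + 65 = 50.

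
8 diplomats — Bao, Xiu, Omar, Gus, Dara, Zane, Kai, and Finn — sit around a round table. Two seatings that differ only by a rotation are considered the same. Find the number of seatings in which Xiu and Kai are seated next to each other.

1440

Glue Xiu and Kai into a block (2 internal orders). Seating 7 units around a circle gives (6)! arrangements.
So 2 × (6)! = 2 × 720 = 1440.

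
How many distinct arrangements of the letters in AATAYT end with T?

20

With the last slot taken by T, it remains to arrange the other 5 letters (AAAYT).
Those 5 letters have A appearing 3 times, giving (5)!/(3!) = 20.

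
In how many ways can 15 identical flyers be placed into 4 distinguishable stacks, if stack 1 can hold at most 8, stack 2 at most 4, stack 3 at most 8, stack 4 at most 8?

Ignoring the caps, the number of non-negative solutions to x_1+…+x_4 = 15 is C(18,3) = 816.
Subtract solutions that violate a single cap (substitute x_i' = x_i − (cap_i+1)): x_1 ≥ 9 gives C(9,3) = 84; x_2 ≥ 5 gives C(13,3) = 286; x_3 ≥ 9 gives C(9,3) = 84; x_4 ≥ 9 gives C(9,3) = 84. Together 538.
Add back pairs where two caps are both exceeded: 4 + 0 + 0 + 4 + 4 + 0 = 12.
By inclusion–exclusion the count is 816 − 538 + 12 = 290.

290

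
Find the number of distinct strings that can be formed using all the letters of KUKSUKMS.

Letter multiplicities in KUKSUKMS: K×3, M×1, S×2, U×2.
So there are 8! / (3!·2!·2!) = 1680 distinguishable arrangements.

1680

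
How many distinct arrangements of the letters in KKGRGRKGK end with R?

280

Fix R in the last position and arrange the remaining 8 letters.
Those 8 letters have G appearing 3 times and K appearing 4 times, giving (8)!/(4!·3!) = 280.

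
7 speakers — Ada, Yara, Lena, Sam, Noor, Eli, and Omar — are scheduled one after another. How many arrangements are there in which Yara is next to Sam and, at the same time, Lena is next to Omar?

Treat {Yara,Sam} as one block (2 orders) and {Lena,Omar} as another (2 orders).
That leaves 5 units to arrange: 2 × 2 × 5! = 4 × 120 = 480.

480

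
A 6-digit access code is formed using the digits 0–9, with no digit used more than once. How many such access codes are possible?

This is a permutation of 6 out of 10: P(10,6) = 10!/4!.
That product is 10 × 9 × 8 × 7 × 6 × 5 = 151200.

151200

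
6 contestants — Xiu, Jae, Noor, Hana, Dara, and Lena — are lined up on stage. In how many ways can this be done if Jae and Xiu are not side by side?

480

Of the 6! = 720 arrangements, those with Jae and Xiu adjacent number 2 × 5! = 240 (treat the pair as a block with 2 internal orders).
Complementary counting: 720 − 240 = 480.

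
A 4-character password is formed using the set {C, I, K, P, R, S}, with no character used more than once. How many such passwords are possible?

360

Choose and order 4 of the 6 symbols: the first character has 6 options, the next 5, then 4, 3.
That product is 6 × 5 × 4 × 3 = 360.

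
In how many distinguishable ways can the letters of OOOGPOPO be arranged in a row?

168

OOOGPOPO has 8 letters with O appearing 5 times and P appearing twice.
So there are 8! / (5!·2!) = 168 distinguishable arrangements.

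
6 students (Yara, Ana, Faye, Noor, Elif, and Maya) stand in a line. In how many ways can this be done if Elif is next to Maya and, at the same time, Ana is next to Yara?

Treat {Elif,Maya} as one block (2 orders) and {Ana,Yara} as another (2 orders).
That leaves 4 units to arrange: 2 × 2 × 4! = 4 × 24 = 96.

96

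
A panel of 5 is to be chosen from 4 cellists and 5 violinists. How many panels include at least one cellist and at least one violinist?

With no constraint there are C(9,5) = 126 possible selections.
Selections missing a whole group: no cellists → C(5,5) = 1; no violinists → C(4,5) = 0.
Both groups omitted at once is impossible, so 126 − 1 = 125.

125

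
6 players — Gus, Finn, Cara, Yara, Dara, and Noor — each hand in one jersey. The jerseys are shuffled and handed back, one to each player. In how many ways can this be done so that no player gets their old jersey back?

265

This is the derangement count D_6: permutations of 6 items with no fixed point.
By inclusion–exclusion this is Σ_{j=0}^{6} (−1)^j C(6,j)·(6−j)!.
Computing: 720 − 720 + 360 − 120 + 30 − 6 + 1 = 265.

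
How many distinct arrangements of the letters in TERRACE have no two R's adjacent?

900

There are 7!/(2!·2!) = 1260 arrangements of TERRACE in total.
Arrangements with the R's together: treat RR as one letter, giving (6)!/(2!) = 360.
Hence 1260 − 360 = 900.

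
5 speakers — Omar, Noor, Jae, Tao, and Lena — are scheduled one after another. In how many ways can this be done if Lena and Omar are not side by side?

There are 5! = 120 arrangements in all. If Lena and Omar are adjacent, merging them into one block gives 2·(4)! = 48 arrangements.
So 120 − 48 = 72 arrangements keep them apart.

72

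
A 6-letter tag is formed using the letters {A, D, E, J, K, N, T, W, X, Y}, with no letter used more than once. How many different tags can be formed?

151200

With no repetition, fill the 6 letters in order: 10 choices, then 9, down to 5.
10 × 9 × 8 × 7 × 6 × 5 = 151200.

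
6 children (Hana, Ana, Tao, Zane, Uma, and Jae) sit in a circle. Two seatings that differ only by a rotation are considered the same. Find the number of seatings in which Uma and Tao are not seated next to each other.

Without the restriction there are (5)! = 120 seatings.
Seatings with Uma beside Tao: treat them as a block with 2 internal orders, giving 2 × (4)! = 48.
Subtracting, 120 − 48 = 72.

72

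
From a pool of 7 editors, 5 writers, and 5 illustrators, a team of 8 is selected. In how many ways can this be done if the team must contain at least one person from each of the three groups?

23275

Total 8-person selections from all 17: C(17,8) = 24310.
Subtract selections that omit an entire group: no editors → C(10,8) = 45; no writers → C(12,8) = 495; no illustrators → C(12,8) = 495.
Add back selections omitting two groups (i.e. drawn from a single group): C(7,8) + C(5,8) + C(5,8) = 0.
By inclusion–exclusion: 24310 − 1035 + 0 = 23275.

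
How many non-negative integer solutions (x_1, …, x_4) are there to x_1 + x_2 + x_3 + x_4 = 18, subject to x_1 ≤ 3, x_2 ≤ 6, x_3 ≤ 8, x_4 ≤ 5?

34

By stars and bars, unrestricted non-negative solutions to x_1+…+x_4 = 18 number C(18+3,3) = 1330.
Subtract solutions that violate a single cap (substitute x_i' = x_i − (cap_i+1)): x_1 ≥ 4 gives C(17,3) = 680; x_2 ≥ 7 gives C(14,3) = 364; x_3 ≥ 9 gives C(12,3) = 220; x_4 ≥ 6 gives C(15,3) = 455. Together 1719.
Add back pairs where two caps are both exceeded: 120 + 56 + 165 + 10 + 56 + 20 = 427.
Subtract triples: 0 + 4 + 0 + 0 = 4.
By inclusion–exclusion the count is 1330 − 1719 + 427 − 4 = 34.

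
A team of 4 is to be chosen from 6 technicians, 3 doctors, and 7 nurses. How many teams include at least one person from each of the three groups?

With no constraint there are C(16,4) = 1820 possible selections.
Subtract selections that omit an entire group: no technicians → C(10,4) = 210; no doctors → C(13,4) = 715; no nurses → C(9,4) = 126.
Add back selections omitting two groups (i.e. drawn from a single group): C(6,4) + C(3,4) + C(7,4) = 50.
By inclusion–exclusion: 1820 − 1051 + 50 = 819.

819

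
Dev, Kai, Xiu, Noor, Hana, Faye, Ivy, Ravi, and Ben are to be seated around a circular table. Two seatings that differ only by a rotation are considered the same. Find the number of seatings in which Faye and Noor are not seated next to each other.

30240

Without the restriction there are (8)! = 40320 seatings.
Seatings with Faye beside Noor: treat them as a block with 2 internal orders, giving 2 × (7)! = 10080.
Subtracting, 40320 − 10080 = 30240.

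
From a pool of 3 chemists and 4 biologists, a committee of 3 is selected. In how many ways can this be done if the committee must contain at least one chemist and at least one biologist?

30

With no constraint there are C(7,3) = 35 possible selections.
Subtract selections that omit an entire group: no chemists → C(4,3) = 4; no biologists → C(3,3) = 1.
Both groups omitted at once is impossible, so 35 − 5 = 30.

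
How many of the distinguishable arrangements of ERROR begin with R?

Fix R in the first position and arrange the remaining 4 letters.
Those 4 letters have R appearing twice, giving (4)!/(2!) = 12.

12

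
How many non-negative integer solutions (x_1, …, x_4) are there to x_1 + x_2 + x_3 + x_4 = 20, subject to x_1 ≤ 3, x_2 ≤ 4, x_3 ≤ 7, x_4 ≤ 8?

Without the upper bounds there are C(23,3) = 1771 ways to split 20 among 4 variables.
Subtract solutions that violate a single cap (substitute x_i' = x_i − (cap_i+1)): x_1 ≥ 4 gives C(19,3) = 969; x_2 ≥ 5 gives C(18,3) = 816; x_3 ≥ 8 gives C(15,3) = 455; x_4 ≥ 9 gives C(14,3) = 364. Together 2604.
Add back pairs where two caps are both exceeded: 364 + 165 + 120 + 120 + 84 + 20 = 873.
Subtract triples: 20 + 10 + 0 + 0 = 30.
By inclusion–exclusion the count is 1771 − 2604 + 873 − 30 = 10.

10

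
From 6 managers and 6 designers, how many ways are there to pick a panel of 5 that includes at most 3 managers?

Split by how many managers are chosen (0 through 3).
Sum: C(6,0)·C(6,5) + C(6,1)·C(6,4) + C(6,2)·C(6,3) + C(6,3)·C(6,2) = 6 + 90 + 300 + 300 = 696.

696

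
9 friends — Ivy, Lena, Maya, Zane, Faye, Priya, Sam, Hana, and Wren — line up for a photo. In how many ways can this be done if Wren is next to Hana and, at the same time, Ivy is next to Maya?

Treat {Wren,Hana} as one block (2 orders) and {Ivy,Maya} as another (2 orders).
That leaves 7 units to arrange: 2 × 2 × 7! = 4 × 5040 = 20160.

20160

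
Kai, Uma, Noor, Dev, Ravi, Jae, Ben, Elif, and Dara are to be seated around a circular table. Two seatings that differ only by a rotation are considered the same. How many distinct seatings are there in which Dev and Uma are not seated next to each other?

30240

Without the restriction there are (8)! = 40320 seatings.
Seatings with Dev beside Uma: treat them as a block with 2 internal orders, giving 2 × (7)! = 10080.
Subtracting, 40320 − 10080 = 30240.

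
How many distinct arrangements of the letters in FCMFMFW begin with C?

60

Fix C in the first position and arrange the remaining 6 letters.
Those 6 letters have F appearing 3 times and M appearing twice, giving (6)!/(3!·2!) = 60.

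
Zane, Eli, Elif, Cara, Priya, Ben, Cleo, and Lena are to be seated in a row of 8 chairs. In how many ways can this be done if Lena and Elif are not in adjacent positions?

30240

There are 8! = 40320 arrangements in all. If Lena and Elif are adjacent, merging them into one block gives 2·(7)! = 10080 arrangements.
Complementary counting: 40320 − 10080 = 30240.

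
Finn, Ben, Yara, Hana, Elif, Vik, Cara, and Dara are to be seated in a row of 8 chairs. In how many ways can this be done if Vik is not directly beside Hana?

There are 8! = 40320 arrangements in all. If Vik and Hana are adjacent, merging them into one block gives 2·(7)! = 10080 arrangements.
Complementary counting: 40320 − 10080 = 30240.

30240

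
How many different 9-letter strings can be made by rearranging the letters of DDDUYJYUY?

The 9 letters of DDDUYJYUY have repeats: D appearing 3 times, U appearing twice, and Y appearing 3 times.
The number of distinct arrangements is 9!/(3!·3!·2!) = 362880/72 = 5040.

5040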